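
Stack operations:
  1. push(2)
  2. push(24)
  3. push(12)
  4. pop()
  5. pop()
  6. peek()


push(2) -> [2]
push(24) -> [2, 24]
push(12) -> [2, 24, 12]
pop()->12, [2, 24]
pop()->24, [2]
peek()->2

Final stack: [2]


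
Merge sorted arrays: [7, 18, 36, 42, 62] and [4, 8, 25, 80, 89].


Take 4 from B
Take 7 from A
Take 8 from B
Take 18 from A
Take 25 from B
Take 36 from A
Take 42 from A
Take 62 from A

Merged: [4, 7, 8, 18, 25, 36, 42, 62, 80, 89]


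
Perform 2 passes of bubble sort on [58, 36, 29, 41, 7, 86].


Initial: [58, 36, 29, 41, 7, 86]
Pass 1: [36, 29, 41, 7, 58, 86] (4 swaps)
Pass 2: [29, 36, 7, 41, 58, 86] (2 swaps)

After 2 passes: [29, 36, 7, 41, 58, 86]


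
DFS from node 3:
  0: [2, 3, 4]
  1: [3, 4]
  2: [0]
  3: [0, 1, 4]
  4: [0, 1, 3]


Visit 3, push [4, 1, 0]
Visit 0, push [4, 2]
Visit 2, push []
Visit 4, push [1]
Visit 1, push []

DFS order: [3, 0, 2, 4, 1]


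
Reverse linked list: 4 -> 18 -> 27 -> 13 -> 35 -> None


Step 1: curr=4, set curr.next=prev(None) | reversed so far: 4
Step 2: curr=18, set curr.next=prev(4) | reversed so far: 18 -> 4
Step 3: curr=27, set curr.next=prev(18) | reversed so far: 27 -> 18 -> 4
Step 4: curr=13, set curr.next=prev(27) | reversed so far: 13 -> 27 -> 18 -> 4
Step 5: curr=35, set curr.next=prev(13) | reversed so far: 35 -> 13 -> 27 -> 18 -> 4

35 -> 13 -> 27 -> 18 -> 4 -> None


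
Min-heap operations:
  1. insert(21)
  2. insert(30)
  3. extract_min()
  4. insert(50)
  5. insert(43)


insert(21) -> [21]
insert(30) -> [21, 30]
extract_min()->21, [30]
insert(50) -> [30, 50]
insert(43) -> [30, 50, 43]

Final heap: [30, 50, 43]


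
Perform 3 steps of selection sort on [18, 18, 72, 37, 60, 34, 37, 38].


Initial: [18, 18, 72, 37, 60, 34, 37, 38]
Step 1: min=18 at 0
  Swap: [18, 18, 72, 37, 60, 34, 37, 38]
Step 2: min=18 at 1
  Swap: [18, 18, 72, 37, 60, 34, 37, 38]
Step 3: min=34 at 5
  Swap: [18, 18, 34, 37, 60, 72, 37, 38]

After 3 steps: [18, 18, 34, 37, 60, 72, 37, 38]


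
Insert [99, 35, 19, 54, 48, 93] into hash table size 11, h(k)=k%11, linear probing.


Insert 99: h=0 -> slot 0
Insert 35: h=2 -> slot 2
Insert 19: h=8 -> slot 8
Insert 54: h=10 -> slot 10
Insert 48: h=4 -> slot 4
Insert 93: h=5 -> slot 5

Table: [99, None, 35, None, 48, 93, None, None, 19, None, 54]


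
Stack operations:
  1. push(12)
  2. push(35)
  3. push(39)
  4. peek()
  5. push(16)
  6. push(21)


push(12) -> [12]
push(35) -> [12, 35]
push(39) -> [12, 35, 39]
peek()->39
push(16) -> [12, 35, 39, 16]
push(21) -> [12, 35, 39, 16, 21]

Final stack: [12, 35, 39, 16, 21]


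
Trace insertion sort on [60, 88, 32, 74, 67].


Initial: [60, 88, 32, 74, 67]
Insert 88: [60, 88, 32, 74, 67]
Insert 32: [32, 60, 88, 74, 67]
Insert 74: [32, 60, 74, 88, 67]
Insert 67: [32, 60, 67, 74, 88]

Sorted: [32, 60, 67, 74, 88]


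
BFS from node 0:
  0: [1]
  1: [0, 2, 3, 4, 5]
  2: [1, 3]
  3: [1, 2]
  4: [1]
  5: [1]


Visit 0, enqueue [1]
Visit 1, enqueue [2, 3, 4, 5]
Visit 2, enqueue []
Visit 3, enqueue []
Visit 4, enqueue []
Visit 5, enqueue []

BFS order: [0, 1, 2, 3, 4, 5]


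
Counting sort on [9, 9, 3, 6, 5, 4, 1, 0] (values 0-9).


Input: [9, 9, 3, 6, 5, 4, 1, 0]
Counts: [1, 1, 0, 1, 1, 1, 1, 0, 0, 2]

Sorted: [0, 1, 3, 4, 5, 6, 9, 9]


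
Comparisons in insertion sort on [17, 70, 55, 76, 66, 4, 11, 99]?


Algorithm: insertion sort
Input: [17, 70, 55, 76, 66, 4, 11, 99]
Sorted: [4, 11, 17, 55, 66, 70, 76, 99]

19


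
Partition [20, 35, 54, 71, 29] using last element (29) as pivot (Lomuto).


Pivot: 29
  20 <= 29: advance i (no swap)
Place pivot at 1: [20, 29, 54, 71, 35]

Partitioned: [20, 29, 54, 71, 35]


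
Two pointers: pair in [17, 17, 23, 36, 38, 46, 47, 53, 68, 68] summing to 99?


lo=0(17)+hi=9(68)=85
lo=1(17)+hi=9(68)=85
lo=2(23)+hi=9(68)=91
lo=3(36)+hi=9(68)=104
lo=3(36)+hi=8(68)=104
lo=3(36)+hi=7(53)=89
lo=4(38)+hi=7(53)=91
lo=5(46)+hi=7(53)=99

Yes: 46+53=99


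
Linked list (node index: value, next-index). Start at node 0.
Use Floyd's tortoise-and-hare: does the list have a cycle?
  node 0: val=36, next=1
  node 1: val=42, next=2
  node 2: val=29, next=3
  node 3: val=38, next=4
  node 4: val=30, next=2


Floyd's tortoise (slow, +1) and hare (fast, +2):
  init: slow=0, fast=0
  step 1: slow=1, fast=2
  step 2: slow=2, fast=4
  step 3: slow=3, fast=3
  slow == fast at node 3: cycle detected

Cycle: yes


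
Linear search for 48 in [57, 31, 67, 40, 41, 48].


i=0: 57!=48
i=1: 31!=48
i=2: 67!=48
i=3: 40!=48
i=4: 41!=48
i=5: 48==48 found!

Found at 5, 6 comps


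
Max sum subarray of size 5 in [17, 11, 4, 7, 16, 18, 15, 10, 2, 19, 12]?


[0:5]: 55
[1:6]: 56
[2:7]: 60
[3:8]: 66
[4:9]: 61
[5:10]: 64
[6:11]: 58

Max: 66 at [3:8]


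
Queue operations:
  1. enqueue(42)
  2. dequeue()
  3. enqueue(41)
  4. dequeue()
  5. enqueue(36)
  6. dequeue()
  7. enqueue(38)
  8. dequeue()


enqueue(42) -> [42]
dequeue()->42, []
enqueue(41) -> [41]
dequeue()->41, []
enqueue(36) -> [36]
dequeue()->36, []
enqueue(38) -> [38]
dequeue()->38, []

Final queue: []


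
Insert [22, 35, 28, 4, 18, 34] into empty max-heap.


Insert 22: [22]
Insert 35: [35, 22]
Insert 28: [35, 22, 28]
Insert 4: [35, 22, 28, 4]
Insert 18: [35, 22, 28, 4, 18]
Insert 34: [35, 22, 34, 4, 18, 28]

Final heap: [35, 22, 34, 4, 18, 28]


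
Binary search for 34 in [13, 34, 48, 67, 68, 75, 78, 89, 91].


Step 1: lo=0, hi=8, mid=4, val=68
Step 2: lo=0, hi=3, mid=1, val=34

Found at index 1


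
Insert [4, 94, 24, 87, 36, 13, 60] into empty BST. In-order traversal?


Insert 4: root
Insert 94: R from 4
Insert 24: R from 4 -> L from 94
Insert 87: R from 4 -> L from 94 -> R from 24
Insert 36: R from 4 -> L from 94 -> R from 24 -> L from 87
Insert 13: R from 4 -> L from 94 -> L from 24
Insert 60: R from 4 -> L from 94 -> R from 24 -> L from 87 -> R from 36

In-order: [4, 13, 24, 36, 60, 87, 94]


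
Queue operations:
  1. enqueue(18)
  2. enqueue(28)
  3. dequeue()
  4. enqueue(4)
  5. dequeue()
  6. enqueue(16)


enqueue(18) -> [18]
enqueue(28) -> [18, 28]
dequeue()->18, [28]
enqueue(4) -> [28, 4]
dequeue()->28, [4]
enqueue(16) -> [4, 16]

Final queue: [4, 16]


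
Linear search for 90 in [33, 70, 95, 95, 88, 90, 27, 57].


i=0: 33!=90
i=1: 70!=90
i=2: 95!=90
i=3: 95!=90
i=4: 88!=90
i=5: 90==90 found!

Found at 5, 6 comps


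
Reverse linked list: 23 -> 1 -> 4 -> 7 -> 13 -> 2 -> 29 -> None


Step 1: curr=23, set curr.next=prev(None) | reversed so far: 23
Step 2: curr=1, set curr.next=prev(23) | reversed so far: 1 -> 23
Step 3: curr=4, set curr.next=prev(1) | reversed so far: 4 -> 1 -> 23
Step 4: curr=7, set curr.next=prev(4) | reversed so far: 7 -> 4 -> 1 -> 23
Step 5: curr=13, set curr.next=prev(7) | reversed so far: 13 -> 7 -> 4 -> 1 -> 23
Step 6: curr=2, set curr.next=prev(13) | reversed so far: 2 -> 13 -> 7 -> 4 -> 1 -> 23
Step 7: curr=29, set curr.next=prev(2) | reversed so far: 29 -> 2 -> 13 -> 7 -> 4 -> 1 -> 23

29 -> 2 -> 13 -> 7 -> 4 -> 1 -> 23 -> None


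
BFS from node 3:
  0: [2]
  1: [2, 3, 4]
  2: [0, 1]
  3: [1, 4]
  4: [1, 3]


Visit 3, enqueue [1, 4]
Visit 1, enqueue [2]
Visit 4, enqueue []
Visit 2, enqueue [0]
Visit 0, enqueue []

BFS order: [3, 1, 4, 2, 0]


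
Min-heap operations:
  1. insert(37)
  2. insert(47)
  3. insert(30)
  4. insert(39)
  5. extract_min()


insert(37) -> [37]
insert(47) -> [37, 47]
insert(30) -> [30, 47, 37]
insert(39) -> [30, 39, 37, 47]
extract_min()->30, [37, 39, 47]

Final heap: [37, 39, 47]


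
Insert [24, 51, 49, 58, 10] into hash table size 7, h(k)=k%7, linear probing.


Insert 24: h=3 -> slot 3
Insert 51: h=2 -> slot 2
Insert 49: h=0 -> slot 0
Insert 58: h=2, 2 probes -> slot 4
Insert 10: h=3, 2 probes -> slot 5

Table: [49, None, 51, 24, 58, 10, None]


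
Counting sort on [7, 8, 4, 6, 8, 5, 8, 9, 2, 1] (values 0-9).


Input: [7, 8, 4, 6, 8, 5, 8, 9, 2, 1]
Counts: [0, 1, 1, 0, 1, 1, 1, 1, 3, 1]

Sorted: [1, 2, 4, 5, 6, 7, 8, 8, 8, 9]


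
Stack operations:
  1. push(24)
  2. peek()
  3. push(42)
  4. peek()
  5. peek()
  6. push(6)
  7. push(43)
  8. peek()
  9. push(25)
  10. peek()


push(24) -> [24]
peek()->24
push(42) -> [24, 42]
peek()->42
peek()->42
push(6) -> [24, 42, 6]
push(43) -> [24, 42, 6, 43]
peek()->43
push(25) -> [24, 42, 6, 43, 25]
peek()->25

Final stack: [24, 42, 6, 43, 25]


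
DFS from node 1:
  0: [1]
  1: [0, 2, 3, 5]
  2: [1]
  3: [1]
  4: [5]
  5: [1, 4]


Visit 1, push [5, 3, 2, 0]
Visit 0, push []
Visit 2, push []
Visit 3, push []
Visit 5, push [4]
Visit 4, push []

DFS order: [1, 0, 2, 3, 5, 4]


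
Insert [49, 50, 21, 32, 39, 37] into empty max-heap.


Insert 49: [49]
Insert 50: [50, 49]
Insert 21: [50, 49, 21]
Insert 32: [50, 49, 21, 32]
Insert 39: [50, 49, 21, 32, 39]
Insert 37: [50, 49, 37, 32, 39, 21]

Final heap: [50, 49, 37, 32, 39, 21]


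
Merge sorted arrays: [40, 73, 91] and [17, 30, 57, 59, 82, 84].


Take 17 from B
Take 30 from B
Take 40 from A
Take 57 from B
Take 59 from B
Take 73 from A
Take 82 from B
Take 84 from B

Merged: [17, 30, 40, 57, 59, 73, 82, 84, 91]


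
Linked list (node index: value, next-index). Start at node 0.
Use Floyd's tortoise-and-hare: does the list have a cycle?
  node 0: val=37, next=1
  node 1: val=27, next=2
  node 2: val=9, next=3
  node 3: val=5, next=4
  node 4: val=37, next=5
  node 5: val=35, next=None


Floyd's tortoise (slow, +1) and hare (fast, +2):
  init: slow=0, fast=0
  step 1: slow=1, fast=2
  step 2: slow=2, fast=4
  step 3: fast 4->5->None, no cycle

Cycle: no


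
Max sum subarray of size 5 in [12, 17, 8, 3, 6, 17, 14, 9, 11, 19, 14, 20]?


[0:5]: 46
[1:6]: 51
[2:7]: 48
[3:8]: 49
[4:9]: 57
[5:10]: 70
[6:11]: 67
[7:12]: 73

Max: 73 at [7:12]


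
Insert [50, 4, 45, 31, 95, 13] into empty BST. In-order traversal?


Insert 50: root
Insert 4: L from 50
Insert 45: L from 50 -> R from 4
Insert 31: L from 50 -> R from 4 -> L from 45
Insert 95: R from 50
Insert 13: L from 50 -> R from 4 -> L from 45 -> L from 31

In-order: [4, 13, 31, 45, 50, 95]


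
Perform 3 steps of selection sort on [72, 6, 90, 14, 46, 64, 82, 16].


Initial: [72, 6, 90, 14, 46, 64, 82, 16]
Step 1: min=6 at 1
  Swap: [6, 72, 90, 14, 46, 64, 82, 16]
Step 2: min=14 at 3
  Swap: [6, 14, 90, 72, 46, 64, 82, 16]
Step 3: min=16 at 7
  Swap: [6, 14, 16, 72, 46, 64, 82, 90]

After 3 steps: [6, 14, 16, 72, 46, 64, 82, 90]


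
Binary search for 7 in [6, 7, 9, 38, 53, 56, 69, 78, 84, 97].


Step 1: lo=0, hi=9, mid=4, val=53
Step 2: lo=0, hi=3, mid=1, val=7

Found at index 1


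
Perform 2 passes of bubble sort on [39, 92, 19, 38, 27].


Initial: [39, 92, 19, 38, 27]
Pass 1: [39, 19, 38, 27, 92] (3 swaps)
Pass 2: [19, 38, 27, 39, 92] (3 swaps)

After 2 passes: [19, 38, 27, 39, 92]


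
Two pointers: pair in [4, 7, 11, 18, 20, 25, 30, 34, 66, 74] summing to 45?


lo=0(4)+hi=9(74)=78
lo=0(4)+hi=8(66)=70
lo=0(4)+hi=7(34)=38
lo=1(7)+hi=7(34)=41
lo=2(11)+hi=7(34)=45

Yes: 11+34=45


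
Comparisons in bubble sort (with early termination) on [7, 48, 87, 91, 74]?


Algorithm: bubble sort (with early termination)
Input: [7, 48, 87, 91, 74]
Sorted: [7, 48, 74, 87, 91]

9


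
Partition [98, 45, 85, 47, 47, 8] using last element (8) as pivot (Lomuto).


Pivot: 8
Place pivot at 0: [8, 45, 85, 47, 47, 98]

Partitioned: [8, 45, 85, 47, 47, 98]


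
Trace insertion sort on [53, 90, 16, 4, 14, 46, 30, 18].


Initial: [53, 90, 16, 4, 14, 46, 30, 18]
Insert 90: [53, 90, 16, 4, 14, 46, 30, 18]
Insert 16: [16, 53, 90, 4, 14, 46, 30, 18]
Insert 4: [4, 16, 53, 90, 14, 46, 30, 18]
Insert 14: [4, 14, 16, 53, 90, 46, 30, 18]
Insert 46: [4, 14, 16, 46, 53, 90, 30, 18]
Insert 30: [4, 14, 16, 30, 46, 53, 90, 18]
Insert 18: [4, 14, 16, 18, 30, 46, 53, 90]

Sorted: [4, 14, 16, 18, 30, 46, 53, 90]


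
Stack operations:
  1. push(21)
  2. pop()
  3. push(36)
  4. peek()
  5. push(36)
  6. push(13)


push(21) -> [21]
pop()->21, []
push(36) -> [36]
peek()->36
push(36) -> [36, 36]
push(13) -> [36, 36, 13]

Final stack: [36, 36, 13]


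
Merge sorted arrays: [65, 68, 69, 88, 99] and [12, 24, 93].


Take 12 from B
Take 24 from B
Take 65 from A
Take 68 from A
Take 69 from A
Take 88 from A
Take 93 from B

Merged: [12, 24, 65, 68, 69, 88, 93, 99]


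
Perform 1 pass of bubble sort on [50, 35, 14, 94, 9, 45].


Initial: [50, 35, 14, 94, 9, 45]
Pass 1: [35, 14, 50, 9, 45, 94] (4 swaps)

After 1 pass: [35, 14, 50, 9, 45, 94]


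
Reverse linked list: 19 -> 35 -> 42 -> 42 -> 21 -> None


Step 1: curr=19, set curr.next=prev(None) | reversed so far: 19
Step 2: curr=35, set curr.next=prev(19) | reversed so far: 35 -> 19
Step 3: curr=42, set curr.next=prev(35) | reversed so far: 42 -> 35 -> 19
Step 4: curr=42, set curr.next=prev(42) | reversed so far: 42 -> 42 -> 35 -> 19
Step 5: curr=21, set curr.next=prev(42) | reversed so far: 21 -> 42 -> 42 -> 35 -> 19

21 -> 42 -> 42 -> 35 -> 19 -> None


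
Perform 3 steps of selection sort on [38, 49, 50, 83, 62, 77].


Initial: [38, 49, 50, 83, 62, 77]
Step 1: min=38 at 0
  Swap: [38, 49, 50, 83, 62, 77]
Step 2: min=49 at 1
  Swap: [38, 49, 50, 83, 62, 77]
Step 3: min=50 at 2
  Swap: [38, 49, 50, 83, 62, 77]

After 3 steps: [38, 49, 50, 83, 62, 77]


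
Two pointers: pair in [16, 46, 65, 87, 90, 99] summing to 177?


lo=0(16)+hi=5(99)=115
lo=1(46)+hi=5(99)=145
lo=2(65)+hi=5(99)=164
lo=3(87)+hi=5(99)=186
lo=3(87)+hi=4(90)=177

Yes: 87+90=177


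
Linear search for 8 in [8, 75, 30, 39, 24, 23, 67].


i=0: 8==8 found!

Found at 0, 1 comps


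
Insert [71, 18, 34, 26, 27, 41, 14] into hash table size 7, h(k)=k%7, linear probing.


Insert 71: h=1 -> slot 1
Insert 18: h=4 -> slot 4
Insert 34: h=6 -> slot 6
Insert 26: h=5 -> slot 5
Insert 27: h=6, 1 probes -> slot 0
Insert 41: h=6, 3 probes -> slot 2
Insert 14: h=0, 3 probes -> slot 3

Table: [27, 71, 41, 14, 18, 26, 34]


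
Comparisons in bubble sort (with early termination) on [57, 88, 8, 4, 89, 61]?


Algorithm: bubble sort (with early termination)
Input: [57, 88, 8, 4, 89, 61]
Sorted: [4, 8, 57, 61, 88, 89]

14


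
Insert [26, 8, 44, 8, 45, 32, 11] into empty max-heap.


Insert 26: [26]
Insert 8: [26, 8]
Insert 44: [44, 8, 26]
Insert 8: [44, 8, 26, 8]
Insert 45: [45, 44, 26, 8, 8]
Insert 32: [45, 44, 32, 8, 8, 26]
Insert 11: [45, 44, 32, 8, 8, 26, 11]

Final heap: [45, 44, 32, 8, 8, 26, 11]


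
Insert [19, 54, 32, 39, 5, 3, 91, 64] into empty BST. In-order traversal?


Insert 19: root
Insert 54: R from 19
Insert 32: R from 19 -> L from 54
Insert 39: R from 19 -> L from 54 -> R from 32
Insert 5: L from 19
Insert 3: L from 19 -> L from 5
Insert 91: R from 19 -> R from 54
Insert 64: R from 19 -> R from 54 -> L from 91

In-order: [3, 5, 19, 32, 39, 54, 64, 91]


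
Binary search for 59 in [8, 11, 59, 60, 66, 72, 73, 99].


Step 1: lo=0, hi=7, mid=3, val=60
Step 2: lo=0, hi=2, mid=1, val=11
Step 3: lo=2, hi=2, mid=2, val=59

Found at index 2


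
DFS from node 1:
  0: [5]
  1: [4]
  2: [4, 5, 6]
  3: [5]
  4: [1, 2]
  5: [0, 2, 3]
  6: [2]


Visit 1, push [4]
Visit 4, push [2]
Visit 2, push [6, 5]
Visit 5, push [3, 0]
Visit 0, push []
Visit 3, push []
Visit 6, push []

DFS order: [1, 4, 2, 5, 0, 3, 6]


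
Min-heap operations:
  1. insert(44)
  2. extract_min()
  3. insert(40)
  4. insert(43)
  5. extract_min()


insert(44) -> [44]
extract_min()->44, []
insert(40) -> [40]
insert(43) -> [40, 43]
extract_min()->40, [43]

Final heap: [43]


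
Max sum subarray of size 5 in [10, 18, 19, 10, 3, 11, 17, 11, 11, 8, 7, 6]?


[0:5]: 60
[1:6]: 61
[2:7]: 60
[3:8]: 52
[4:9]: 53
[5:10]: 58
[6:11]: 54
[7:12]: 43

Max: 61 at [1:6]


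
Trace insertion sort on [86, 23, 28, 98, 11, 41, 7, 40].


Initial: [86, 23, 28, 98, 11, 41, 7, 40]
Insert 23: [23, 86, 28, 98, 11, 41, 7, 40]
Insert 28: [23, 28, 86, 98, 11, 41, 7, 40]
Insert 98: [23, 28, 86, 98, 11, 41, 7, 40]
Insert 11: [11, 23, 28, 86, 98, 41, 7, 40]
Insert 41: [11, 23, 28, 41, 86, 98, 7, 40]
Insert 7: [7, 11, 23, 28, 41, 86, 98, 40]
Insert 40: [7, 11, 23, 28, 40, 41, 86, 98]

Sorted: [7, 11, 23, 28, 40, 41, 86, 98]


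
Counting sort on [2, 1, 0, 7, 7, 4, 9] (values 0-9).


Input: [2, 1, 0, 7, 7, 4, 9]
Counts: [1, 1, 1, 0, 1, 0, 0, 2, 0, 1]

Sorted: [0, 1, 2, 4, 7, 7, 9]


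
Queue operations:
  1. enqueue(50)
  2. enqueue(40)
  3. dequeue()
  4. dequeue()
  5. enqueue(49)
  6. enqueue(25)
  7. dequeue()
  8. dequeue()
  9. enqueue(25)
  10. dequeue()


enqueue(50) -> [50]
enqueue(40) -> [50, 40]
dequeue()->50, [40]
dequeue()->40, []
enqueue(49) -> [49]
enqueue(25) -> [49, 25]
dequeue()->49, [25]
dequeue()->25, []
enqueue(25) -> [25]
dequeue()->25, []

Final queue: []


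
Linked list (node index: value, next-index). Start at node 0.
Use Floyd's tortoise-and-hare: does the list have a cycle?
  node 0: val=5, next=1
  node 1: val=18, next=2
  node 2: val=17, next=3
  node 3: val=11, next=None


Floyd's tortoise (slow, +1) and hare (fast, +2):
  init: slow=0, fast=0
  step 1: slow=1, fast=2
  step 2: fast 2->3->None, no cycle

Cycle: no


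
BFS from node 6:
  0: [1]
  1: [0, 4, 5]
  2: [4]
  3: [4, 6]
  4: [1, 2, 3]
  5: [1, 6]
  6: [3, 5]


Visit 6, enqueue [3, 5]
Visit 3, enqueue [4]
Visit 5, enqueue [1]
Visit 4, enqueue [2]
Visit 1, enqueue [0]
Visit 2, enqueue []
Visit 0, enqueue []

BFS order: [6, 3, 5, 4, 1, 2, 0]


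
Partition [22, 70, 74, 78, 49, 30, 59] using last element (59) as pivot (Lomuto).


Pivot: 59
  22 <= 59: advance i (no swap)
  49 <= 59: swap -> [22, 49, 74, 78, 70, 30, 59]
  30 <= 59: swap -> [22, 49, 30, 78, 70, 74, 59]
Place pivot at 3: [22, 49, 30, 59, 70, 74, 78]

Partitioned: [22, 49, 30, 59, 70, 74, 78]


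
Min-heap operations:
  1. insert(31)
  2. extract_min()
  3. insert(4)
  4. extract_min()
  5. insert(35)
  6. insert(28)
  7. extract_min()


insert(31) -> [31]
extract_min()->31, []
insert(4) -> [4]
extract_min()->4, []
insert(35) -> [35]
insert(28) -> [28, 35]
extract_min()->28, [35]

Final heap: [35]


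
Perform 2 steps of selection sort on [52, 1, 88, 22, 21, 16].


Initial: [52, 1, 88, 22, 21, 16]
Step 1: min=1 at 1
  Swap: [1, 52, 88, 22, 21, 16]
Step 2: min=16 at 5
  Swap: [1, 16, 88, 22, 21, 52]

After 2 steps: [1, 16, 88, 22, 21, 52]


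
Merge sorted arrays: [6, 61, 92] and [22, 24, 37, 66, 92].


Take 6 from A
Take 22 from B
Take 24 from B
Take 37 from B
Take 61 from A
Take 66 from B
Take 92 from A

Merged: [6, 22, 24, 37, 61, 66, 92, 92]


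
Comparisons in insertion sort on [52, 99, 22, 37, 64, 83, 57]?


Algorithm: insertion sort
Input: [52, 99, 22, 37, 64, 83, 57]
Sorted: [22, 37, 52, 57, 64, 83, 99]

14


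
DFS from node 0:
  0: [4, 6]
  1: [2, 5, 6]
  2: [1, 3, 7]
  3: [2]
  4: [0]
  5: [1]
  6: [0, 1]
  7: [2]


Visit 0, push [6, 4]
Visit 4, push []
Visit 6, push [1]
Visit 1, push [5, 2]
Visit 2, push [7, 3]
Visit 3, push []
Visit 7, push []
Visit 5, push []

DFS order: [0, 4, 6, 1, 2, 3, 7, 5]


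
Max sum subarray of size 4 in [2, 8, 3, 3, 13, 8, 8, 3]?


[0:4]: 16
[1:5]: 27
[2:6]: 27
[3:7]: 32
[4:8]: 32

Max: 32 at [3:7]


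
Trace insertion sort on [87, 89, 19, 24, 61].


Initial: [87, 89, 19, 24, 61]
Insert 89: [87, 89, 19, 24, 61]
Insert 19: [19, 87, 89, 24, 61]
Insert 24: [19, 24, 87, 89, 61]
Insert 61: [19, 24, 61, 87, 89]

Sorted: [19, 24, 61, 87, 89]


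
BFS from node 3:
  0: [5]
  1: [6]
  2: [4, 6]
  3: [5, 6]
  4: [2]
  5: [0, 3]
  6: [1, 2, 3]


Visit 3, enqueue [5, 6]
Visit 5, enqueue [0]
Visit 6, enqueue [1, 2]
Visit 0, enqueue []
Visit 1, enqueue []
Visit 2, enqueue [4]
Visit 4, enqueue []

BFS order: [3, 5, 6, 0, 1, 2, 4]


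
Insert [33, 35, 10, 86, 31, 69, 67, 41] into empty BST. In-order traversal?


Insert 33: root
Insert 35: R from 33
Insert 10: L from 33
Insert 86: R from 33 -> R from 35
Insert 31: L from 33 -> R from 10
Insert 69: R from 33 -> R from 35 -> L from 86
Insert 67: R from 33 -> R from 35 -> L from 86 -> L from 69
Insert 41: R from 33 -> R from 35 -> L from 86 -> L from 69 -> L from 67

In-order: [10, 31, 33, 35, 41, 67, 69, 86]


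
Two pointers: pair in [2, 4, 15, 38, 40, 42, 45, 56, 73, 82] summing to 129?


lo=0(2)+hi=9(82)=84
lo=1(4)+hi=9(82)=86
lo=2(15)+hi=9(82)=97
lo=3(38)+hi=9(82)=120
lo=4(40)+hi=9(82)=122
lo=5(42)+hi=9(82)=124
lo=6(45)+hi=9(82)=127
lo=7(56)+hi=9(82)=138
lo=7(56)+hi=8(73)=129

Yes: 56+73=129


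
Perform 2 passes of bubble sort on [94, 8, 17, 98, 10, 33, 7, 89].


Initial: [94, 8, 17, 98, 10, 33, 7, 89]
Pass 1: [8, 17, 94, 10, 33, 7, 89, 98] (6 swaps)
Pass 2: [8, 17, 10, 33, 7, 89, 94, 98] (4 swaps)

After 2 passes: [8, 17, 10, 33, 7, 89, 94, 98]


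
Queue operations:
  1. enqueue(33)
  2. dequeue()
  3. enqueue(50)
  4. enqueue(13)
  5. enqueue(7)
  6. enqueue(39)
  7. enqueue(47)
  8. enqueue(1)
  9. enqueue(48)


enqueue(33) -> [33]
dequeue()->33, []
enqueue(50) -> [50]
enqueue(13) -> [50, 13]
enqueue(7) -> [50, 13, 7]
enqueue(39) -> [50, 13, 7, 39]
enqueue(47) -> [50, 13, 7, 39, 47]
enqueue(1) -> [50, 13, 7, 39, 47, 1]
enqueue(48) -> [50, 13, 7, 39, 47, 1, 48]

Final queue: [50, 13, 7, 39, 47, 1, 48]


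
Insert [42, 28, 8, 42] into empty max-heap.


Insert 42: [42]
Insert 28: [42, 28]
Insert 8: [42, 28, 8]
Insert 42: [42, 42, 8, 28]

Final heap: [42, 42, 8, 28]


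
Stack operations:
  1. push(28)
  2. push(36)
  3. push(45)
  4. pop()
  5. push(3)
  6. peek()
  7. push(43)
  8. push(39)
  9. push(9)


push(28) -> [28]
push(36) -> [28, 36]
push(45) -> [28, 36, 45]
pop()->45, [28, 36]
push(3) -> [28, 36, 3]
peek()->3
push(43) -> [28, 36, 3, 43]
push(39) -> [28, 36, 3, 43, 39]
push(9) -> [28, 36, 3, 43, 39, 9]

Final stack: [28, 36, 3, 43, 39, 9]


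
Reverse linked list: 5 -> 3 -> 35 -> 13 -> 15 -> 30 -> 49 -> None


Step 1: curr=5, set curr.next=prev(None) | reversed so far: 5
Step 2: curr=3, set curr.next=prev(5) | reversed so far: 3 -> 5
Step 3: curr=35, set curr.next=prev(3) | reversed so far: 35 -> 3 -> 5
Step 4: curr=13, set curr.next=prev(35) | reversed so far: 13 -> 35 -> 3 -> 5
Step 5: curr=15, set curr.next=prev(13) | reversed so far: 15 -> 13 -> 35 -> 3 -> 5
Step 6: curr=30, set curr.next=prev(15) | reversed so far: 30 -> 15 -> 13 -> 35 -> 3 -> 5
Step 7: curr=49, set curr.next=prev(30) | reversed so far: 49 -> 30 -> 15 -> 13 -> 35 -> 3 -> 5

49 -> 30 -> 15 -> 13 -> 35 -> 3 -> 5 -> None


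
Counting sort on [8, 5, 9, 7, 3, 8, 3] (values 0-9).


Input: [8, 5, 9, 7, 3, 8, 3]
Counts: [0, 0, 0, 2, 0, 1, 0, 1, 2, 1]

Sorted: [3, 3, 5, 7, 8, 8, 9]


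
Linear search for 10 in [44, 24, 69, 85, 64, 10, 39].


i=0: 44!=10
i=1: 24!=10
i=2: 69!=10
i=3: 85!=10
i=4: 64!=10
i=5: 10==10 found!

Found at 5, 6 comps


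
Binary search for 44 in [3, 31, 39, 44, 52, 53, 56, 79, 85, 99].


Step 1: lo=0, hi=9, mid=4, val=52
Step 2: lo=0, hi=3, mid=1, val=31
Step 3: lo=2, hi=3, mid=2, val=39
Step 4: lo=3, hi=3, mid=3, val=44

Found at index 3


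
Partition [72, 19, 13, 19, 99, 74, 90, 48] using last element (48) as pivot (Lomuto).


Pivot: 48
  19 <= 48: swap -> [19, 72, 13, 19, 99, 74, 90, 48]
  13 <= 48: swap -> [19, 13, 72, 19, 99, 74, 90, 48]
  19 <= 48: swap -> [19, 13, 19, 72, 99, 74, 90, 48]
Place pivot at 3: [19, 13, 19, 48, 99, 74, 90, 72]

Partitioned: [19, 13, 19, 48, 99, 74, 90, 72]


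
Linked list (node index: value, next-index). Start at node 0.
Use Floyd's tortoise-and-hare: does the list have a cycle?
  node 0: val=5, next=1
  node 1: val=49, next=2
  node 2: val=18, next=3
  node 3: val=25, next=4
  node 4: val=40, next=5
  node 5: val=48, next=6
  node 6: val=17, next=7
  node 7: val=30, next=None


Floyd's tortoise (slow, +1) and hare (fast, +2):
  init: slow=0, fast=0
  step 1: slow=1, fast=2
  step 2: slow=2, fast=4
  step 3: slow=3, fast=6
  step 4: fast 6->7->None, no cycle

Cycle: no


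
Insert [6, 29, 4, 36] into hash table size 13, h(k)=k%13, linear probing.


Insert 6: h=6 -> slot 6
Insert 29: h=3 -> slot 3
Insert 4: h=4 -> slot 4
Insert 36: h=10 -> slot 10

Table: [None, None, None, 29, 4, None, 6, None, None, None, 36, None, None]


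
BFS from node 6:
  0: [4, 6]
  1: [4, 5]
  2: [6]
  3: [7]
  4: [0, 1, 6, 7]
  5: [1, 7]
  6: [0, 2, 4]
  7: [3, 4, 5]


Visit 6, enqueue [0, 2, 4]
Visit 0, enqueue []
Visit 2, enqueue []
Visit 4, enqueue [1, 7]
Visit 1, enqueue [5]
Visit 7, enqueue [3]
Visit 5, enqueue []
Visit 3, enqueue []

BFS order: [6, 0, 2, 4, 1, 7, 5, 3]


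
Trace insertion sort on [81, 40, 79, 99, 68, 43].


Initial: [81, 40, 79, 99, 68, 43]
Insert 40: [40, 81, 79, 99, 68, 43]
Insert 79: [40, 79, 81, 99, 68, 43]
Insert 99: [40, 79, 81, 99, 68, 43]
Insert 68: [40, 68, 79, 81, 99, 43]
Insert 43: [40, 43, 68, 79, 81, 99]

Sorted: [40, 43, 68, 79, 81, 99]


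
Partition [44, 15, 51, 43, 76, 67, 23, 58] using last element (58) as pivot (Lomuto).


Pivot: 58
  44 <= 58: advance i (no swap)
  15 <= 58: advance i (no swap)
  51 <= 58: advance i (no swap)
  43 <= 58: advance i (no swap)
  23 <= 58: swap -> [44, 15, 51, 43, 23, 67, 76, 58]
Place pivot at 5: [44, 15, 51, 43, 23, 58, 76, 67]

Partitioned: [44, 15, 51, 43, 23, 58, 76, 67]


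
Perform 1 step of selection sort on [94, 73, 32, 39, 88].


Initial: [94, 73, 32, 39, 88]
Step 1: min=32 at 2
  Swap: [32, 73, 94, 39, 88]

After 1 step: [32, 73, 94, 39, 88]


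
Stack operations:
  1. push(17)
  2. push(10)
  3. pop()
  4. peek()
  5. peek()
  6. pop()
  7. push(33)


push(17) -> [17]
push(10) -> [17, 10]
pop()->10, [17]
peek()->17
peek()->17
pop()->17, []
push(33) -> [33]

Final stack: [33]


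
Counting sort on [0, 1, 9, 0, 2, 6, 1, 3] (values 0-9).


Input: [0, 1, 9, 0, 2, 6, 1, 3]
Counts: [2, 2, 1, 1, 0, 0, 1, 0, 0, 1]

Sorted: [0, 0, 1, 1, 2, 3, 6, 9]


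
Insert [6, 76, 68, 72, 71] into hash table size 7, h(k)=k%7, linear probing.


Insert 6: h=6 -> slot 6
Insert 76: h=6, 1 probes -> slot 0
Insert 68: h=5 -> slot 5
Insert 72: h=2 -> slot 2
Insert 71: h=1 -> slot 1

Table: [76, 71, 72, None, None, 68, 6]


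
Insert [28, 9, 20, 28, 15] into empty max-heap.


Insert 28: [28]
Insert 9: [28, 9]
Insert 20: [28, 9, 20]
Insert 28: [28, 28, 20, 9]
Insert 15: [28, 28, 20, 9, 15]

Final heap: [28, 28, 20, 9, 15]


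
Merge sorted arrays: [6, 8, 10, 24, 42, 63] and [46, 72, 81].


Take 6 from A
Take 8 from A
Take 10 from A
Take 24 from A
Take 42 from A
Take 46 from B
Take 63 from A

Merged: [6, 8, 10, 24, 42, 46, 63, 72, 81]


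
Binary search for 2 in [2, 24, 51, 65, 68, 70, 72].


Step 1: lo=0, hi=6, mid=3, val=65
Step 2: lo=0, hi=2, mid=1, val=24
Step 3: lo=0, hi=0, mid=0, val=2

Found at index 0


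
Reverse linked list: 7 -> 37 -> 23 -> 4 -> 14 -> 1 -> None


Step 1: curr=7, set curr.next=prev(None) | reversed so far: 7
Step 2: curr=37, set curr.next=prev(7) | reversed so far: 37 -> 7
Step 3: curr=23, set curr.next=prev(37) | reversed so far: 23 -> 37 -> 7
Step 4: curr=4, set curr.next=prev(23) | reversed so far: 4 -> 23 -> 37 -> 7
Step 5: curr=14, set curr.next=prev(4) | reversed so far: 14 -> 4 -> 23 -> 37 -> 7
Step 6: curr=1, set curr.next=prev(14) | reversed so far: 1 -> 14 -> 4 -> 23 -> 37 -> 7

1 -> 14 -> 4 -> 23 -> 37 -> 7 -> None


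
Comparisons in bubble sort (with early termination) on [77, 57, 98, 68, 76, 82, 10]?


Algorithm: bubble sort (with early termination)
Input: [77, 57, 98, 68, 76, 82, 10]
Sorted: [10, 57, 68, 76, 77, 82, 98]

21


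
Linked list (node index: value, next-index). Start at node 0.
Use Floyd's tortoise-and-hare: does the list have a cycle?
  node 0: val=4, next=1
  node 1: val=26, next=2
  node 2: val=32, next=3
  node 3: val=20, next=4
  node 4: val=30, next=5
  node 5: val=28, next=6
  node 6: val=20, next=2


Floyd's tortoise (slow, +1) and hare (fast, +2):
  init: slow=0, fast=0
  step 1: slow=1, fast=2
  step 2: slow=2, fast=4
  step 3: slow=3, fast=6
  step 4: slow=4, fast=3
  step 5: slow=5, fast=5
  slow == fast at node 5: cycle detected

Cycle: yes


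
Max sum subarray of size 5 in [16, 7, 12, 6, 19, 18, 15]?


[0:5]: 60
[1:6]: 62
[2:7]: 70

Max: 70 at [2:7]


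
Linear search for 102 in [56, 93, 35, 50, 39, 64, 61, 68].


i=0: 56!=102
i=1: 93!=102
i=2: 35!=102
i=3: 50!=102
i=4: 39!=102
i=5: 64!=102
i=6: 61!=102
i=7: 68!=102

Not found, 8 comps


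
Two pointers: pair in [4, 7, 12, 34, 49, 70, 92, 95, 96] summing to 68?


lo=0(4)+hi=8(96)=100
lo=0(4)+hi=7(95)=99
lo=0(4)+hi=6(92)=96
lo=0(4)+hi=5(70)=74
lo=0(4)+hi=4(49)=53
lo=1(7)+hi=4(49)=56
lo=2(12)+hi=4(49)=61
lo=3(34)+hi=4(49)=83

No pair found


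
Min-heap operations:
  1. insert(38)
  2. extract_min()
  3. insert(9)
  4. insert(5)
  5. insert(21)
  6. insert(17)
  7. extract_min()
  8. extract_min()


insert(38) -> [38]
extract_min()->38, []
insert(9) -> [9]
insert(5) -> [5, 9]
insert(21) -> [5, 9, 21]
insert(17) -> [5, 9, 21, 17]
extract_min()->5, [9, 17, 21]
extract_min()->9, [17, 21]

Final heap: [17, 21]


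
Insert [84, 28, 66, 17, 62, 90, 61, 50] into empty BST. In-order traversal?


Insert 84: root
Insert 28: L from 84
Insert 66: L from 84 -> R from 28
Insert 17: L from 84 -> L from 28
Insert 62: L from 84 -> R from 28 -> L from 66
Insert 90: R from 84
Insert 61: L from 84 -> R from 28 -> L from 66 -> L from 62
Insert 50: L from 84 -> R from 28 -> L from 66 -> L from 62 -> L from 61

In-order: [17, 28, 50, 61, 62, 66, 84, 90]


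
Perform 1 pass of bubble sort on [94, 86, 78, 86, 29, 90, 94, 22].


Initial: [94, 86, 78, 86, 29, 90, 94, 22]
Pass 1: [86, 78, 86, 29, 90, 94, 22, 94] (6 swaps)

After 1 pass: [86, 78, 86, 29, 90, 94, 22, 94]


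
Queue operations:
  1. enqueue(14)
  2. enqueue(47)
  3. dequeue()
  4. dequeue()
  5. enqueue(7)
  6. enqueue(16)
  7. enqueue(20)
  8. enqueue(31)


enqueue(14) -> [14]
enqueue(47) -> [14, 47]
dequeue()->14, [47]
dequeue()->47, []
enqueue(7) -> [7]
enqueue(16) -> [7, 16]
enqueue(20) -> [7, 16, 20]
enqueue(31) -> [7, 16, 20, 31]

Final queue: [7, 16, 20, 31]


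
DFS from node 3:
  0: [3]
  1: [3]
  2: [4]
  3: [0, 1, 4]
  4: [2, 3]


Visit 3, push [4, 1, 0]
Visit 0, push []
Visit 1, push []
Visit 4, push [2]
Visit 2, push []

DFS order: [3, 0, 1, 4, 2]


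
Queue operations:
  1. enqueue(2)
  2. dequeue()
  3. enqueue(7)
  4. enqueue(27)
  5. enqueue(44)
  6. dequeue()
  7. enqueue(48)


enqueue(2) -> [2]
dequeue()->2, []
enqueue(7) -> [7]
enqueue(27) -> [7, 27]
enqueue(44) -> [7, 27, 44]
dequeue()->7, [27, 44]
enqueue(48) -> [27, 44, 48]

Final queue: [27, 44, 48]


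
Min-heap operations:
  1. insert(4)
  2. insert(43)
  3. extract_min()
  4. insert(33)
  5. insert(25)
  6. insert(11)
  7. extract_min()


insert(4) -> [4]
insert(43) -> [4, 43]
extract_min()->4, [43]
insert(33) -> [33, 43]
insert(25) -> [25, 43, 33]
insert(11) -> [11, 25, 33, 43]
extract_min()->11, [25, 43, 33]

Final heap: [25, 43, 33]


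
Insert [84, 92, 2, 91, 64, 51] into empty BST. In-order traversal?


Insert 84: root
Insert 92: R from 84
Insert 2: L from 84
Insert 91: R from 84 -> L from 92
Insert 64: L from 84 -> R from 2
Insert 51: L from 84 -> R from 2 -> L from 64

In-order: [2, 51, 64, 84, 91, 92]


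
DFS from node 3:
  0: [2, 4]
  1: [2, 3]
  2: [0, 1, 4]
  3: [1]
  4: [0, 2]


Visit 3, push [1]
Visit 1, push [2]
Visit 2, push [4, 0]
Visit 0, push [4]
Visit 4, push []

DFS order: [3, 1, 2, 0, 4]


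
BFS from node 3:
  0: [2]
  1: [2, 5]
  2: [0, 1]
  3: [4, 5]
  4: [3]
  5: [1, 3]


Visit 3, enqueue [4, 5]
Visit 4, enqueue []
Visit 5, enqueue [1]
Visit 1, enqueue [2]
Visit 2, enqueue [0]
Visit 0, enqueue []

BFS order: [3, 4, 5, 1, 2, 0]


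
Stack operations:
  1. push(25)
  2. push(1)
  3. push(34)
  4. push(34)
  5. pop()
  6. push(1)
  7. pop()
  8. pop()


push(25) -> [25]
push(1) -> [25, 1]
push(34) -> [25, 1, 34]
push(34) -> [25, 1, 34, 34]
pop()->34, [25, 1, 34]
push(1) -> [25, 1, 34, 1]
pop()->1, [25, 1, 34]
pop()->34, [25, 1]

Final stack: [25, 1]


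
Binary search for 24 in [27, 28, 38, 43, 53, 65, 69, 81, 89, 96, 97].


Step 1: lo=0, hi=10, mid=5, val=65
Step 2: lo=0, hi=4, mid=2, val=38
Step 3: lo=0, hi=1, mid=0, val=27

Not found


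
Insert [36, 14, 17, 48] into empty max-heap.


Insert 36: [36]
Insert 14: [36, 14]
Insert 17: [36, 14, 17]
Insert 48: [48, 36, 17, 14]

Final heap: [48, 36, 17, 14]


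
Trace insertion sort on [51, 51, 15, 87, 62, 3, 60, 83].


Initial: [51, 51, 15, 87, 62, 3, 60, 83]
Insert 51: [51, 51, 15, 87, 62, 3, 60, 83]
Insert 15: [15, 51, 51, 87, 62, 3, 60, 83]
Insert 87: [15, 51, 51, 87, 62, 3, 60, 83]
Insert 62: [15, 51, 51, 62, 87, 3, 60, 83]
Insert 3: [3, 15, 51, 51, 62, 87, 60, 83]
Insert 60: [3, 15, 51, 51, 60, 62, 87, 83]
Insert 83: [3, 15, 51, 51, 60, 62, 83, 87]

Sorted: [3, 15, 51, 51, 60, 62, 83, 87]


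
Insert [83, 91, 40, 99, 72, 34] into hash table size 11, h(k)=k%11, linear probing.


Insert 83: h=6 -> slot 6
Insert 91: h=3 -> slot 3
Insert 40: h=7 -> slot 7
Insert 99: h=0 -> slot 0
Insert 72: h=6, 2 probes -> slot 8
Insert 34: h=1 -> slot 1

Table: [99, 34, None, 91, None, None, 83, 40, 72, None, None]


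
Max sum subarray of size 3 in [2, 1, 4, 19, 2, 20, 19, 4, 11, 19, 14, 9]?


[0:3]: 7
[1:4]: 24
[2:5]: 25
[3:6]: 41
[4:7]: 41
[5:8]: 43
[6:9]: 34
[7:10]: 34
[8:11]: 44
[9:12]: 42

Max: 44 at [8:11]


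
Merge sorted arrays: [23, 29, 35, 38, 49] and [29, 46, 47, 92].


Take 23 from A
Take 29 from A
Take 29 from B
Take 35 from A
Take 38 from A
Take 46 from B
Take 47 from B
Take 49 from A

Merged: [23, 29, 29, 35, 38, 46, 47, 49, 92]


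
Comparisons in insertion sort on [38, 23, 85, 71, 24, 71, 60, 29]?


Algorithm: insertion sort
Input: [38, 23, 85, 71, 24, 71, 60, 29]
Sorted: [23, 24, 29, 38, 60, 71, 71, 85]

20


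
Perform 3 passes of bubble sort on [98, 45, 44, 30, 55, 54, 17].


Initial: [98, 45, 44, 30, 55, 54, 17]
Pass 1: [45, 44, 30, 55, 54, 17, 98] (6 swaps)
Pass 2: [44, 30, 45, 54, 17, 55, 98] (4 swaps)
Pass 3: [30, 44, 45, 17, 54, 55, 98] (2 swaps)

After 3 passes: [30, 44, 45, 17, 54, 55, 98]


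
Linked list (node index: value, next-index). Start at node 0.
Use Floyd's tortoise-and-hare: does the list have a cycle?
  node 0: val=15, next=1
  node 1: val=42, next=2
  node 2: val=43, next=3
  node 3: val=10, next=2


Floyd's tortoise (slow, +1) and hare (fast, +2):
  init: slow=0, fast=0
  step 1: slow=1, fast=2
  step 2: slow=2, fast=2
  slow == fast at node 2: cycle detected

Cycle: yes


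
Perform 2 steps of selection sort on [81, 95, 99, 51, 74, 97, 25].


Initial: [81, 95, 99, 51, 74, 97, 25]
Step 1: min=25 at 6
  Swap: [25, 95, 99, 51, 74, 97, 81]
Step 2: min=51 at 3
  Swap: [25, 51, 99, 95, 74, 97, 81]

After 2 steps: [25, 51, 99, 95, 74, 97, 81]


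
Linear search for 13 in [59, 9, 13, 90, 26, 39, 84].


i=0: 59!=13
i=1: 9!=13
i=2: 13==13 found!

Found at 2, 3 comps


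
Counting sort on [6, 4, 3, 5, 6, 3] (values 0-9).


Input: [6, 4, 3, 5, 6, 3]
Counts: [0, 0, 0, 2, 1, 1, 2, 0, 0, 0]

Sorted: [3, 3, 4, 5, 6, 6]


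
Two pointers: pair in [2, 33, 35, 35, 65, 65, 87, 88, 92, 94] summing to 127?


lo=0(2)+hi=9(94)=96
lo=1(33)+hi=9(94)=127

Yes: 33+94=127


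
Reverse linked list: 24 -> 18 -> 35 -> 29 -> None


Step 1: curr=24, set curr.next=prev(None) | reversed so far: 24
Step 2: curr=18, set curr.next=prev(24) | reversed so far: 18 -> 24
Step 3: curr=35, set curr.next=prev(18) | reversed so far: 35 -> 18 -> 24
Step 4: curr=29, set curr.next=prev(35) | reversed so far: 29 -> 35 -> 18 -> 24

29 -> 35 -> 18 -> 24 -> None


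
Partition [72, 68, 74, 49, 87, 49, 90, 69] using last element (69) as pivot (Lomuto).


Pivot: 69
  68 <= 69: swap -> [68, 72, 74, 49, 87, 49, 90, 69]
  49 <= 69: swap -> [68, 49, 74, 72, 87, 49, 90, 69]
  49 <= 69: swap -> [68, 49, 49, 72, 87, 74, 90, 69]
Place pivot at 3: [68, 49, 49, 69, 87, 74, 90, 72]

Partitioned: [68, 49, 49, 69, 87, 74, 90, 72]


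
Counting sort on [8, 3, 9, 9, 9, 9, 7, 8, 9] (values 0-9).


Input: [8, 3, 9, 9, 9, 9, 7, 8, 9]
Counts: [0, 0, 0, 1, 0, 0, 0, 1, 2, 5]

Sorted: [3, 7, 8, 8, 9, 9, 9, 9, 9]


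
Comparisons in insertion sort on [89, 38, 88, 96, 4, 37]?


Algorithm: insertion sort
Input: [89, 38, 88, 96, 4, 37]
Sorted: [4, 37, 38, 88, 89, 96]

13


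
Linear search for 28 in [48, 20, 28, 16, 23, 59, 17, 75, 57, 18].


i=0: 48!=28
i=1: 20!=28
i=2: 28==28 found!

Found at 2, 3 comps


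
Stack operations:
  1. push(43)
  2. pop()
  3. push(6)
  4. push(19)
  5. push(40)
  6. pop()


push(43) -> [43]
pop()->43, []
push(6) -> [6]
push(19) -> [6, 19]
push(40) -> [6, 19, 40]
pop()->40, [6, 19]

Final stack: [6, 19]


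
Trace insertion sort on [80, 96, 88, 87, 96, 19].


Initial: [80, 96, 88, 87, 96, 19]
Insert 96: [80, 96, 88, 87, 96, 19]
Insert 88: [80, 88, 96, 87, 96, 19]
Insert 87: [80, 87, 88, 96, 96, 19]
Insert 96: [80, 87, 88, 96, 96, 19]
Insert 19: [19, 80, 87, 88, 96, 96]

Sorted: [19, 80, 87, 88, 96, 96]


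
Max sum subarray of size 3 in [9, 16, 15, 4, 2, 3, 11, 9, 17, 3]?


[0:3]: 40
[1:4]: 35
[2:5]: 21
[3:6]: 9
[4:7]: 16
[5:8]: 23
[6:9]: 37
[7:10]: 29

Max: 40 at [0:3]


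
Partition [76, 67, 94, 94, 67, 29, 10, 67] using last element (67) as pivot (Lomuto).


Pivot: 67
  67 <= 67: swap -> [67, 76, 94, 94, 67, 29, 10, 67]
  67 <= 67: swap -> [67, 67, 94, 94, 76, 29, 10, 67]
  29 <= 67: swap -> [67, 67, 29, 94, 76, 94, 10, 67]
  10 <= 67: swap -> [67, 67, 29, 10, 76, 94, 94, 67]
Place pivot at 4: [67, 67, 29, 10, 67, 94, 94, 76]

Partitioned: [67, 67, 29, 10, 67, 94, 94, 76]


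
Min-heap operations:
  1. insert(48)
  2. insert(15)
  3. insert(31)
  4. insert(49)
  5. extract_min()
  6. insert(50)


insert(48) -> [48]
insert(15) -> [15, 48]
insert(31) -> [15, 48, 31]
insert(49) -> [15, 48, 31, 49]
extract_min()->15, [31, 48, 49]
insert(50) -> [31, 48, 49, 50]

Final heap: [31, 48, 49, 50]


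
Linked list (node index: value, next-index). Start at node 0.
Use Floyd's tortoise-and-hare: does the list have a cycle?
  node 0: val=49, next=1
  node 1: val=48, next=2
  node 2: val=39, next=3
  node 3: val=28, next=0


Floyd's tortoise (slow, +1) and hare (fast, +2):
  init: slow=0, fast=0
  step 1: slow=1, fast=2
  step 2: slow=2, fast=0
  step 3: slow=3, fast=2
  step 4: slow=0, fast=0
  slow == fast at node 0: cycle detected

Cycle: yes


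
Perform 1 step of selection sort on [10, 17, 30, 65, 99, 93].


Initial: [10, 17, 30, 65, 99, 93]
Step 1: min=10 at 0
  Swap: [10, 17, 30, 65, 99, 93]

After 1 step: [10, 17, 30, 65, 99, 93]


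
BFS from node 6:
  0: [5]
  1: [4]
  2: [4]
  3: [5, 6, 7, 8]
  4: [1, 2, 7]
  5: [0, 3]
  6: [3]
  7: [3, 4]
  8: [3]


Visit 6, enqueue [3]
Visit 3, enqueue [5, 7, 8]
Visit 5, enqueue [0]
Visit 7, enqueue [4]
Visit 8, enqueue []
Visit 0, enqueue []
Visit 4, enqueue [1, 2]
Visit 1, enqueue []
Visit 2, enqueue []

BFS order: [6, 3, 5, 7, 8, 0, 4, 1, 2]


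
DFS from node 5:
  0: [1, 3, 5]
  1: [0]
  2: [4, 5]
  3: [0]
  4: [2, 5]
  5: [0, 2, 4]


Visit 5, push [4, 2, 0]
Visit 0, push [3, 1]
Visit 1, push []
Visit 3, push []
Visit 2, push [4]
Visit 4, push []

DFS order: [5, 0, 1, 3, 2, 4]


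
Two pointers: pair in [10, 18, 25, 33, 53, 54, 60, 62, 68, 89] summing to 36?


lo=0(10)+hi=9(89)=99
lo=0(10)+hi=8(68)=78
lo=0(10)+hi=7(62)=72
lo=0(10)+hi=6(60)=70
lo=0(10)+hi=5(54)=64
lo=0(10)+hi=4(53)=63
lo=0(10)+hi=3(33)=43
lo=0(10)+hi=2(25)=35
lo=1(18)+hi=2(25)=43

No pair found


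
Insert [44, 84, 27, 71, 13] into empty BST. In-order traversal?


Insert 44: root
Insert 84: R from 44
Insert 27: L from 44
Insert 71: R from 44 -> L from 84
Insert 13: L from 44 -> L from 27

In-order: [13, 27, 44, 71, 84]


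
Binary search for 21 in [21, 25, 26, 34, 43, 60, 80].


Step 1: lo=0, hi=6, mid=3, val=34
Step 2: lo=0, hi=2, mid=1, val=25
Step 3: lo=0, hi=0, mid=0, val=21

Found at index 0


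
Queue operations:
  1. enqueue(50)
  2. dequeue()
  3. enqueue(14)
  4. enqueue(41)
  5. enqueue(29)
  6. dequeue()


enqueue(50) -> [50]
dequeue()->50, []
enqueue(14) -> [14]
enqueue(41) -> [14, 41]
enqueue(29) -> [14, 41, 29]
dequeue()->14, [41, 29]

Final queue: [41, 29]
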